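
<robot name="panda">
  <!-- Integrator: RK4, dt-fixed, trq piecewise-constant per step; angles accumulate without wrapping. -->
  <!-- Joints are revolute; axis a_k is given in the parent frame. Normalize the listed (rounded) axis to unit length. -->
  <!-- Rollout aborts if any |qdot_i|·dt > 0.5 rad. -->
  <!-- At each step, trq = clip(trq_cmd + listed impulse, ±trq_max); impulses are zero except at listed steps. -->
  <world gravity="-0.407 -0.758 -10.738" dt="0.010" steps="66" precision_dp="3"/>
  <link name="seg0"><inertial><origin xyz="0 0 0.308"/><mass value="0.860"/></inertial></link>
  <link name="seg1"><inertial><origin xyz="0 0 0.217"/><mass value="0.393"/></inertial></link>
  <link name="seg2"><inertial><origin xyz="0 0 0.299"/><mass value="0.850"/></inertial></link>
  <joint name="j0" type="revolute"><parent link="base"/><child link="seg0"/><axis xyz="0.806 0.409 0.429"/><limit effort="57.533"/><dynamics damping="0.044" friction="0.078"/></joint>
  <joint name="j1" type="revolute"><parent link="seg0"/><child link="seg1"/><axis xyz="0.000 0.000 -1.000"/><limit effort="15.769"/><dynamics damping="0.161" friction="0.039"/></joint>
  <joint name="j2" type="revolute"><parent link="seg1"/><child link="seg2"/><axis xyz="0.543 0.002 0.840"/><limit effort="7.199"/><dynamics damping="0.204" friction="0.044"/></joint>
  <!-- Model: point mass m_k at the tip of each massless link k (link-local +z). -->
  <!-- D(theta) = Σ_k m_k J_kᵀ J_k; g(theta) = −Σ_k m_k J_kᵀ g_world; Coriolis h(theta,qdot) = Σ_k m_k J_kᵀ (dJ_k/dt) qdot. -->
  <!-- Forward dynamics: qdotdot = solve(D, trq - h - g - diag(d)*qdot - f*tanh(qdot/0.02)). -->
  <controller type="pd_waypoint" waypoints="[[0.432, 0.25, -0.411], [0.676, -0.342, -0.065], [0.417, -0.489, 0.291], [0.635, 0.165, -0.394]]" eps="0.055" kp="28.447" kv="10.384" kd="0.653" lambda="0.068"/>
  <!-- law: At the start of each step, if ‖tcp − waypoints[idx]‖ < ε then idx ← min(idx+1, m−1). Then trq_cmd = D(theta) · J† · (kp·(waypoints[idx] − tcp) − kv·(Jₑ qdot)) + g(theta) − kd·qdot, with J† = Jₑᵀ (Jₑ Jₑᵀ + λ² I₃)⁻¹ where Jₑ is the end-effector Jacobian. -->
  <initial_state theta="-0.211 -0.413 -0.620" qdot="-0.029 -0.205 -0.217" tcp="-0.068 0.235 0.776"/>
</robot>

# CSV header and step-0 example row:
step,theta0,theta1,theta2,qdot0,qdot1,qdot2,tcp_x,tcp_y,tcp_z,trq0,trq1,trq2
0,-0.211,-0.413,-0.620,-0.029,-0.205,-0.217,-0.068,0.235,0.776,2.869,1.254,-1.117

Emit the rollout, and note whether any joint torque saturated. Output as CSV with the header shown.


step,theta0,theta1,theta2,qdot0,qdot1,qdot2,tcp_x,tcp_y,tcp_z,trq0,trq1,trq2
1,-0.210,-0.412,-0.628,0.129,0.344,-1.385,-0.068,0.236,0.775,2.861,0.822,-0.243
2,-0.209,-0.406,-0.643,0.148,0.858,-1.582,-0.066,0.237,0.774,2.725,0.466,-0.110
3,-0.207,-0.398,-0.661,0.196,0.767,-1.903,-0.064,0.239,0.774,2.669,0.538,0.086
4,-0.206,-0.389,-0.679,0.176,1.018,-1.823,-0.062,0.240,0.773,2.533,0.382,-0.002
5,-0.204,-0.380,-0.698,0.203,0.870,-2.019,-0.060,0.241,0.772,2.480,0.498,0.099
6,-0.202,-0.370,-0.718,0.178,1.053,-1.922,-0.057,0.243,0.771,2.364,0.388,-0.000
7,-0.200,-0.360,-0.738,0.195,0.925,-2.075,-0.055,0.244,0.770,2.317,0.490,0.074
8,-0.198,-0.350,-0.758,0.170,1.065,-1.999,-0.052,0.246,0.769,2.223,0.407,-0.008
9,-0.196,-0.340,-0.779,0.179,0.967,-2.120,-0.049,0.247,0.767,2.181,0.484,0.048
10,-0.195,-0.330,-0.800,0.155,1.068,-2.069,-0.046,0.248,0.766,2.104,0.424,-0.012
11,-0.193,-0.319,-0.821,0.155,1.000,-2.161,-0.043,0.250,0.765,2.066,0.478,0.028
12,-0.192,-0.309,-0.842,0.133,1.068,-2.133,-0.039,0.251,0.764,2.004,0.437,-0.013
13,-0.190,-0.299,-0.864,0.126,1.024,-2.201,-0.036,0.253,0.762,1.969,0.472,0.014
14,-0.189,-0.288,-0.886,0.105,1.066,-2.191,-0.033,0.254,0.761,1.919,0.445,-0.010
15,-0.188,-0.278,-0.908,0.092,1.039,-2.240,-0.029,0.256,0.760,1.886,0.465,0.008
16,-0.187,-0.267,-0.931,0.070,1.063,-2.243,-0.025,0.257,0.758,1.845,0.448,-0.004
17,-0.187,-0.256,-0.953,0.053,1.046,-2.279,-0.022,0.259,0.757,1.815,0.457,0.008
18,-0.186,-0.246,-0.976,0.030,1.057,-2.289,-0.018,0.261,0.755,1.781,0.446,0.005
19,-0.186,-0.235,-0.999,0.010,1.043,-2.319,-0.014,0.262,0.753,1.751,0.450,0.016
20,-0.186,-0.225,-1.022,-0.011,1.037,-2.340,-0.010,0.264,0.752,1.715,0.448,0.022
21,-0.186,-0.215,-1.046,-0.032,1.025,-2.364,-0.006,0.266,0.750,1.675,0.448,0.032
22,-0.187,-0.204,-1.070,-0.056,1.022,-2.378,-0.002,0.268,0.748,1.634,0.440,0.036
23,-0.187,-0.194,-1.093,-0.080,1.015,-2.394,0.003,0.269,0.746,1.597,0.434,0.043
24,-0.188,-0.184,-1.118,-0.106,1.009,-2.407,0.007,0.271,0.744,1.561,0.427,0.049
25,-0.190,-0.174,-1.142,-0.133,1.001,-2.421,0.011,0.273,0.742,1.527,0.420,0.057
26,-0.191,-0.164,-1.166,-0.162,0.993,-2.432,0.015,0.275,0.740,1.495,0.412,0.065
27,-0.193,-0.154,-1.190,-0.192,0.983,-2.443,0.020,0.276,0.738,1.464,0.404,0.074
28,-0.195,-0.144,-1.215,-0.223,0.974,-2.453,0.024,0.278,0.735,1.433,0.396,0.083
29,-0.197,-0.135,-1.239,-0.255,0.964,-2.461,0.028,0.280,0.733,1.404,0.388,0.092
30,-0.200,-0.125,-1.264,-0.288,0.953,-2.469,0.032,0.282,0.731,1.375,0.380,0.102
31,-0.203,-0.116,-1.289,-0.323,0.942,-2.475,0.037,0.284,0.728,1.346,0.372,0.111
32,-0.206,-0.106,-1.313,-0.359,0.930,-2.479,0.041,0.286,0.726,1.317,0.363,0.121
33,-0.210,-0.097,-1.338,-0.396,0.918,-2.483,0.045,0.287,0.723,1.288,0.355,0.131
34,-0.214,-0.088,-1.363,-0.434,0.906,-2.485,0.049,0.289,0.721,1.258,0.347,0.140
35,-0.219,-0.079,-1.388,-0.474,0.894,-2.486,0.054,0.291,0.718,1.228,0.339,0.149
36,-0.224,-0.070,-1.413,-0.515,0.881,-2.485,0.058,0.293,0.715,1.197,0.331,0.158
37,-0.229,-0.061,-1.438,-0.557,0.869,-2.484,0.062,0.295,0.713,1.165,0.323,0.166
38,-0.235,-0.053,-1.462,-0.601,0.857,-2.480,0.066,0.297,0.710,1.131,0.315,0.174
39,-0.241,-0.044,-1.487,-0.647,0.844,-2.475,0.069,0.299,0.707,1.097,0.308,0.181
40,-0.248,-0.036,-1.512,-0.694,0.833,-2.469,0.073,0.302,0.704,1.060,0.300,0.188
41,-0.255,-0.027,-1.537,-0.742,0.821,-2.462,0.077,0.304,0.701,1.022,0.293,0.194
42,-0.263,-0.019,-1.561,-0.793,0.810,-2.453,0.080,0.306,0.698,0.983,0.287,0.199
43,-0.271,-0.011,-1.586,-0.845,0.800,-2.442,0.084,0.309,0.695,0.941,0.280,0.204
44,-0.280,-0.003,-1.610,-0.900,0.791,-2.430,0.087,0.311,0.692,0.896,0.274,0.207
45,-0.289,0.005,-1.634,-0.957,0.782,-2.417,0.090,0.314,0.689,0.849,0.268,0.210
46,-0.299,0.012,-1.658,-1.016,0.775,-2.403,0.093,0.316,0.685,0.800,0.262,0.212
47,-0.309,0.020,-1.682,-1.078,0.770,-2.387,0.096,0.319,0.682,0.747,0.257,0.214
48,-0.320,0.028,-1.706,-1.143,0.766,-2.371,0.099,0.322,0.679,0.692,0.251,0.214
49,-0.332,0.035,-1.730,-1.210,0.763,-2.353,0.102,0.325,0.675,0.633,0.246,0.214
50,-0.345,0.043,-1.753,-1.281,0.763,-2.334,0.104,0.328,0.672,0.571,0.241,0.213
51,-0.358,0.051,-1.776,-1.356,0.765,-2.315,0.106,0.331,0.668,0.506,0.236,0.211
52,-0.372,0.058,-1.799,-1.435,0.770,-2.295,0.108,0.335,0.664,0.437,0.231,0.208
53,-0.387,0.066,-1.822,-1.518,0.777,-2.275,0.110,0.339,0.661,0.366,0.227,0.204
54,-0.402,0.074,-1.845,-1.605,0.788,-2.254,0.112,0.343,0.657,0.292,0.222,0.200
55,-0.419,0.082,-1.867,-1.698,0.801,-2.233,0.114,0.347,0.653,0.218,0.218,0.196
56,-0.436,0.090,-1.890,-1.795,0.818,-2.212,0.115,0.351,0.649,0.145,0.214,0.191
57,-0.455,0.098,-1.912,-1.897,0.838,-2.190,0.116,0.356,0.644,0.075,0.210,0.185
58,-0.474,0.107,-1.933,-2.005,0.861,-2.169,0.118,0.361,0.640,0.013,0.207,0.178
59,-0.495,0.115,-1.955,-2.117,0.886,-2.147,0.118,0.366,0.635,-0.035,0.206,0.171
60,-0.517,0.124,-1.976,-2.234,0.914,-2.123,0.119,0.372,0.631,-0.060,0.207,0.162
61,-0.539,0.134,-1.997,-2.355,0.942,-2.098,0.120,0.378,0.626,-0.050,0.211,0.152
62,-0.564,0.143,-2.018,-2.477,0.970,-2.070,0.120,0.384,0.620,0.008,0.220,0.139
63,-0.589,0.153,-2.039,-2.600,0.994,-2.037,0.120,0.390,0.615,0.134,0.236,0.121
64,-0.616,0.163,-2.059,-2.719,1.012,-1.997,0.120,0.397,0.609,0.344,0.260,0.098
65,-0.643,0.173,-2.079,-2.831,1.020,-1.947,0.120,0.404,0.603,0.653,0.295,0.066
66,-0.672,0.183,-2.098,-2.931,1.015,-1.883,0.120,0.412,0.597,,,
# any joint saturated: no


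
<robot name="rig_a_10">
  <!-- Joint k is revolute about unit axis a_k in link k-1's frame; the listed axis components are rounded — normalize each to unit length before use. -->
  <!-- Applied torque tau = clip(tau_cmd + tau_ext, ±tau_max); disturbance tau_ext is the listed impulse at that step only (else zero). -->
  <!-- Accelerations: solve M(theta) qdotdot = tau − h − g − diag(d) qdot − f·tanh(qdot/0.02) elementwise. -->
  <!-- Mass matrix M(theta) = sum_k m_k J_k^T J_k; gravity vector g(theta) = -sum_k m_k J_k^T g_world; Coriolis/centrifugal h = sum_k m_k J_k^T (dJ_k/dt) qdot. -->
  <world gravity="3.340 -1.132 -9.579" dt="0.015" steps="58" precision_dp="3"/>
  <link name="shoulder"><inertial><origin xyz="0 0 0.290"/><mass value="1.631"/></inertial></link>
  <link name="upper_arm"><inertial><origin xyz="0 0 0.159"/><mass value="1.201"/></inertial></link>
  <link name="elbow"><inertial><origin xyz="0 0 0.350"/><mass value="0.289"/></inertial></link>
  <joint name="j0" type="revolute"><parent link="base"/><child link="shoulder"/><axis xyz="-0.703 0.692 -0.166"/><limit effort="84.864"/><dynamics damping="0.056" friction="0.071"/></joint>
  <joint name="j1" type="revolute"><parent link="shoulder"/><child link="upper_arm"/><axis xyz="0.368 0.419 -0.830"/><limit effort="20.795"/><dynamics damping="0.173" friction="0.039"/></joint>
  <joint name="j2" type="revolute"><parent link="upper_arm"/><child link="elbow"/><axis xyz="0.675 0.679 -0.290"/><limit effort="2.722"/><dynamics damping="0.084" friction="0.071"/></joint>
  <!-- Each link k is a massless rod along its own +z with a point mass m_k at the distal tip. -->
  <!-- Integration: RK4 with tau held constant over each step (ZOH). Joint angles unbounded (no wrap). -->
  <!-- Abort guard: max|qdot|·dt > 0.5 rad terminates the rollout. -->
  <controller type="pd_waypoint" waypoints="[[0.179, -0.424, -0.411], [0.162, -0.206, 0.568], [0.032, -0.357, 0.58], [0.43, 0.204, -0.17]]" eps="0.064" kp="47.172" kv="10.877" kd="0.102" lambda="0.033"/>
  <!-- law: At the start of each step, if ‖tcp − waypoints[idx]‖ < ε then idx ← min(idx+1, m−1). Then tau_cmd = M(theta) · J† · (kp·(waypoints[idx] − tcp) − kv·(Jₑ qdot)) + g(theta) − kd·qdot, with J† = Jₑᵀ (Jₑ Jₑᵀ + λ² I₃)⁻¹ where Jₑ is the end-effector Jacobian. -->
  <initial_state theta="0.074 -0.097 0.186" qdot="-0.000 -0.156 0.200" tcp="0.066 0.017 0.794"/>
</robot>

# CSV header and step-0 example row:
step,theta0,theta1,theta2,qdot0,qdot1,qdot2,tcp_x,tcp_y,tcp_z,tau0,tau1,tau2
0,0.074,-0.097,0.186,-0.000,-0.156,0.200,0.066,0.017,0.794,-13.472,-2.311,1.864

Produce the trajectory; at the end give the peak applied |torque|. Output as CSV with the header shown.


step,theta0,theta1,theta2,qdot0,qdot1,qdot2,tcp_x,tcp_y,tcp_z,tau0,tau1,tau2
1,0.072,-0.135,0.226,-0.283,-4.581,4.869,0.067,0.014,0.793,-16.009,-2.668,1.096
2,0.065,-0.224,0.320,-0.658,-7.087,7.497,0.070,0.009,0.790,-23.594,-3.420,0.751
3,0.050,-0.347,0.450,-1.265,-9.088,9.631,0.072,0.001,0.785,-32.138,-3.736,0.574
4,0.025,-0.493,0.607,-2.142,-10.245,11.210,0.073,-0.009,0.776,-36.184,-3.423,0.528
5,-0.015,-0.647,0.782,-3.184,-10.286,12.075,0.071,-0.022,0.763,-33.350,-2.680,0.585
6,-0.070,-0.795,0.964,-4.208,-9.409,12.250,0.064,-0.039,0.746,-25.842,-1.816,0.697
7,-0.140,-0.926,1.145,-5.075,-8.023,11.866,0.053,-0.063,0.725,-17.037,-1.050,0.816
8,-0.221,-1.034,1.317,-5.732,-6.468,11.080,0.040,-0.092,0.700,-9.018,-0.471,0.909
9,-0.310,-1.119,1.475,-6.186,-4.937,10.045,0.024,-0.126,0.672,-2.502,-0.078,0.960
10,-0.405,-1.182,1.617,-6.474,-3.515,8.883,0.008,-0.163,0.640,2.511,0.169,0.971
11,-0.503,-1.225,1.741,-6.633,-2.236,7.686,-0.009,-0.202,0.606,6.273,0.316,0.951
12,-0.603,-1.250,1.848,-6.694,-1.114,6.517,-0.024,-0.241,0.569,9.067,0.404,0.910
13,-0.704,-1.259,1.937,-6.683,-0.155,5.422,-0.037,-0.280,0.529,11.137,0.458,0.856
14,-0.803,-1.256,2.011,-6.615,0.591,4.464,-0.048,-0.317,0.488,12.663,0.507,0.790
15,-0.902,-1.242,2.071,-6.507,1.185,3.619,-0.057,-0.351,0.445,13.779,0.540,0.717
16,-0.998,-1.221,2.120,-6.370,1.646,2.884,-0.064,-0.381,0.402,14.572,0.555,0.641
17,-1.093,-1.193,2.158,-6.211,1.987,2.256,-0.068,-0.408,0.357,15.098,0.551,0.562
18,-1.184,-1.162,2.188,-6.039,2.223,1.727,-0.069,-0.431,0.313,15.399,0.529,0.481
19,-1.274,-1.127,2.210,-5.861,2.371,1.283,-0.068,-0.451,0.270,15.507,0.488,0.402
20,-1.360,-1.091,2.227,-5.682,2.446,0.909,-0.065,-0.467,0.228,15.448,0.430,0.327
21,-1.444,-1.054,2.238,-5.507,2.459,0.592,-0.059,-0.479,0.187,15.249,0.357,0.259
22,-1.526,-1.017,2.245,-5.340,2.421,0.322,-0.053,-0.488,0.148,14.936,0.275,0.199
23,-1.604,-0.982,2.248,-5.185,2.338,0.089,-0.045,-0.495,0.111,14.539,0.187,0.150
24,-1.681,-0.948,2.248,-5.041,2.178,-0.055,-0.036,-0.499,0.076,14.080,0.101,0.096
25,-1.756,-0.917,2.246,-4.910,1.968,-0.134,-0.026,-0.502,0.043,13.596,0.018,0.039
26,-1.829,-0.889,2.244,-4.797,1.768,-0.234,-0.015,-0.502,0.012,13.129,-0.060,0.003
27,-1.900,-0.864,2.239,-4.697,1.564,-0.342,-0.004,-0.501,-0.017,12.703,-0.128,-0.014
28,-1.970,-0.842,2.233,-4.607,1.351,-0.448,0.007,-0.499,-0.044,12.345,-0.180,-0.016
29,-2.038,-0.823,2.226,-4.522,1.130,-0.549,0.019,-0.496,-0.070,12.077,-0.213,-0.004
30,-2.105,-0.808,2.217,-4.438,0.905,-0.641,0.030,-0.492,-0.094,11.915,-0.225,0.021
31,-2.171,-0.796,2.207,-4.348,0.682,-0.724,0.041,-0.488,-0.116,11.862,-0.217,0.057
32,-2.236,-0.788,2.195,-4.248,0.467,-0.797,0.052,-0.484,-0.138,11.907,-0.190,0.102
33,-2.299,-0.782,2.183,-4.134,0.267,-0.859,0.063,-0.479,-0.158,12.028,-0.147,0.155
34,-2.360,-0.779,2.170,-4.000,0.087,-0.909,0.073,-0.474,-0.177,12.191,-0.090,0.213
35,-2.418,-0.779,2.156,-3.847,-0.049,-0.962,0.083,-0.469,-0.195,12.365,-0.032,0.275
36,-2.475,-0.781,2.141,-3.673,-0.129,-1.025,0.092,-0.464,-0.212,12.513,0.020,0.342
37,-2.529,-0.783,2.125,-3.479,-0.204,-1.058,0.101,-0.459,-0.229,12.591,0.076,0.406
38,-2.579,-0.787,2.109,-3.267,-0.265,-1.070,0.110,-0.454,-0.244,12.581,0.129,0.466
39,-2.627,-0.791,2.093,-3.042,-0.309,-1.064,0.118,-0.449,-0.259,12.474,0.176,0.521
40,-2.670,-0.796,2.077,-2.808,-0.335,-1.044,0.126,-0.444,-0.273,12.269,0.216,0.572
41,-2.711,-0.801,2.062,-2.570,-0.346,-1.013,0.133,-0.439,-0.286,11.972,0.246,0.615
42,-2.748,-0.806,2.047,-2.333,-0.342,-0.973,0.140,-0.434,-0.298,11.595,0.266,0.653
43,-2.781,-0.811,2.033,-2.099,-0.327,-0.927,0.146,-0.430,-0.308,11.154,0.278,0.683
44,-2.811,-0.816,2.019,-1.873,-0.304,-0.876,0.152,-0.425,-0.318,10.664,0.282,0.708
45,-2.837,-0.820,2.007,-1.657,-0.275,-0.822,0.157,-0.421,-0.327,10.143,0.278,0.727
46,-2.860,-0.824,1.995,-1.452,-0.242,-0.767,0.161,-0.417,-0.335,9.605,0.270,0.740
47,-2.881,-0.827,1.984,-1.261,-0.207,-0.712,0.165,-0.414,-0.343,9.064,0.257,0.750
48,-2.898,-0.830,1.973,-1.084,-0.172,-0.658,0.169,-0.411,-0.349,8.532,0.241,0.755
49,-2.913,-0.833,1.964,-0.922,-0.138,-0.607,0.172,-0.408,-0.355,18.685,2.975,2.722
50,-2.923,-0.829,1.959,-0.403,0.570,-0.086,0.175,-0.405,-0.357,15.801,2.427,2.722
51,-2.926,-0.818,1.963,0.023,0.954,0.585,0.180,-0.403,-0.355,14.512,2.094,2.722
52,-2.923,-0.802,1.977,0.409,1.125,1.376,0.184,-0.401,-0.348,14.579,1.927,2.722
53,-2.914,-0.785,2.004,0.807,1.175,2.239,0.189,-0.397,-0.336,15.912,1.901,2.722
54,-2.898,-0.767,2.045,1.264,1.175,3.133,0.192,-0.393,-0.320,18.595,2.005,2.722
55,-2.875,-0.750,2.099,1.829,1.168,4.044,0.195,-0.387,-0.300,22.922,2.250,2.247
56,-2.842,-0.730,2.163,2.551,1.447,4.571,0.197,-0.378,-0.278,29.490,2.654,1.752
57,-2.797,-0.704,2.233,3.508,2.034,4.746,0.197,-0.367,-0.253,39.290,3.290,1.304
58,-2.734,-0.666,2.303,4.821,2.969,4.641,0.196,-0.355,-0.230,,,
# max |tau| (N·m): 39.290


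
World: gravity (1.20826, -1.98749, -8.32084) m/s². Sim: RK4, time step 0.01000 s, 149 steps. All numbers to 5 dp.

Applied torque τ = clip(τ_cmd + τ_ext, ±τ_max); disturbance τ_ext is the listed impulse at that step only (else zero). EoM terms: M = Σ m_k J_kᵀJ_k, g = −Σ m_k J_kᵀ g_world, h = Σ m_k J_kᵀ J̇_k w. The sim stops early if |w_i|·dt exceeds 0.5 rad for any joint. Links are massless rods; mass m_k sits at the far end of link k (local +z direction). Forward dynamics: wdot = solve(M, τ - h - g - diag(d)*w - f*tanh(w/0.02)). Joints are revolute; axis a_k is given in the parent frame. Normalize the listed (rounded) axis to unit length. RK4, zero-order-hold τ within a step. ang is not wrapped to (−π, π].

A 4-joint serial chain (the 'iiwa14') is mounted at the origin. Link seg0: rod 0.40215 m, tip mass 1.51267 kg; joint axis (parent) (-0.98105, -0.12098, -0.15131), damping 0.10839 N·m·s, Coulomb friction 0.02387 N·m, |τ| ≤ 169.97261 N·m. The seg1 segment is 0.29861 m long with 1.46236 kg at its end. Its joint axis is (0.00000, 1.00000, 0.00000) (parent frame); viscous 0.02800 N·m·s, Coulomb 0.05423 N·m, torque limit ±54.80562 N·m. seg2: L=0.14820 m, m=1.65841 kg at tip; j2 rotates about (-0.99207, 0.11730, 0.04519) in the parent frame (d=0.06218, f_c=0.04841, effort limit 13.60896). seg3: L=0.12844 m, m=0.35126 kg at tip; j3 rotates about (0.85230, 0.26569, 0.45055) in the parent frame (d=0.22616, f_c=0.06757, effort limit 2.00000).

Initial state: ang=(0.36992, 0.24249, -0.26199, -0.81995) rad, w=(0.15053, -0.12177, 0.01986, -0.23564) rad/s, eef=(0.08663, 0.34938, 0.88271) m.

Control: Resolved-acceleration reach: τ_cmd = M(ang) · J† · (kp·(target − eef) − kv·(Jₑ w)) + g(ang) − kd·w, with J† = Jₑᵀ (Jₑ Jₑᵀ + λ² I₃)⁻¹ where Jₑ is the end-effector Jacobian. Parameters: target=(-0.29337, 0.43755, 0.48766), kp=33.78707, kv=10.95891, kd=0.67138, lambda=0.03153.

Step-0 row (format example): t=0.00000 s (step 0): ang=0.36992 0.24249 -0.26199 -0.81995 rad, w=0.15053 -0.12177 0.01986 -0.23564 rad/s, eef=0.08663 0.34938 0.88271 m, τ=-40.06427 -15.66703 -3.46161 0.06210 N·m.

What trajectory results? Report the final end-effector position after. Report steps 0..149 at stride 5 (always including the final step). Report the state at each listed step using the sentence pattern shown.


t=0.05000 s (step 5): ang=0.34869 0.20443 -0.19926 -0.85517 rad, w=-0.90331 -1.27017 2.02130 -1.46969 rad/s, eef=0.06982 0.35029 0.88218 m, τ=-27.59169 -9.27357 -2.83697 0.74531 N·m.
t=0.10000 s (step 10): ang=0.28942 0.12610 -0.07072 -0.88946 rad, w=-1.36652 -1.78289 3.09691 1.02116 rad/s, eef=0.03513 0.33304 0.88563 m, τ=-6.65944 -4.81094 -1.10881 -1.11341 N·m.
t=0.15000 s (step 15): ang=0.22414 0.03363 0.05260 -0.92641 rad, w=-1.16215 -1.86982 1.41248 -3.93665 rad/s, eef=-0.00631 0.30635 0.88584 m, τ=13.16995 -2.80534 1.15651 2.00000 N·m.
t=0.20000 s (step 20): ang=0.17101 -0.06051 0.15259 -0.94792 rad, w=-0.95483 -1.88372 2.57420 2.84642 rad/s, eef=-0.04838 0.28174 0.88118 m, τ=12.15925 -0.32973 0.61422 -2.00000 N·m.
t=0.25000 s (step 25): ang=0.13443 -0.15186 0.22909 -0.98000 rad, w=-0.51605 -1.76976 0.57297 -3.88988 rad/s, eef=-0.08802 0.26573 0.86951 m, τ=17.40976 0.09119 1.39256 2.00000 N·m.
t=0.30000 s (step 30): ang=0.11285 -0.23921 0.29394 -1.00268 rad, w=-0.35067 -1.72126 1.95402 2.69318 rad/s, eef=-0.12470 0.25908 0.85299 m, τ=10.70313 2.18728 0.21026 -1.99850 N·m.
t=0.35000 s (step 35): ang=0.10434 -0.32191 0.34512 -1.03810 rad, w=-0.00408 -1.58864 0.19056 -3.78633 rad/s, eef=-0.15739 0.26076 0.83144 m, τ=12.87422 2.29801 0.62662 2.00000 N·m.
t=0.40000 s (step 40): ang=0.10582 -0.39962 0.39080 -1.05916 rad, w=0.06128 -1.51611 1.55129 2.61867 rad/s, eef=-0.18690 0.26868 0.80777 m, τ=5.54898 4.32588 -0.47015 -1.80922 N·m.
t=0.45000 s (step 45): ang=0.11526 -0.47170 0.42679 -1.08867 rad, w=0.30447 -1.36825 -0.03239 -3.55045 rad/s, eef=-0.21223 0.28086 0.78170 m, τ=7.55228 4.21828 -0.08368 2.00000 N·m.
t=0.50000 s (step 50): ang=0.13010 -0.53775 0.45917 -1.10631 rad, w=0.28869 -1.27103 1.25918 2.59377 rad/s, eef=-0.23438 0.29569 0.75526 m, τ=0.62140 6.06114 -1.00120 -1.71664 N·m.
t=0.55000 s (step 55): ang=0.14891 -0.59729 0.48414 -1.13174 rad, w=0.45411 -1.11217 -0.19123 -3.37816 rad/s, eef=-0.25251 0.31163 0.72834 m, τ=3.21286 5.67114 -0.57826 2.00000 N·m.
t=0.60000 s (step 60): ang=0.16972 -0.65022 0.50723 -1.14534 rad, w=0.37851 -1.00445 1.05695 2.61072 rad/s, eef=-0.26796 0.32789 0.70255 m, τ=-3.19586 7.27851 -1.34907 -1.69650 N·m.
t=0.65000 s (step 65): ang=0.19162 -0.69656 0.52479 -1.16713 rad, w=0.49027 -0.85171 -0.29408 -3.27083 rad/s, eef=-0.27989 0.34340 0.67760 m, τ=0.16009 6.60386 -0.88830 2.00000 N·m.
t=0.70000 s (step 70): ang=0.21321 -0.73667 0.54209 -1.17786 rad, w=0.37514 -0.75359 0.93299 2.63238 rad/s, eef=-0.28981 0.35806 0.65463 m, τ=-5.78947 8.01200 -1.56217 -1.70312 N·m.
t=0.75000 s (step 75): ang=0.23409 -0.77099 0.55563 -1.19692 rad, w=0.45442 -0.62256 -0.33706 -3.19024 rad/s, eef=-0.29688 0.37116 0.63321 m, τ=-1.75546 7.11449 -1.08458 2.00000 N·m.
t=0.80000 s (step 80): ang=0.25337 -0.80015 0.56984 -1.20557 rad, w=0.32032 -0.54497 0.85628 2.64837 rad/s, eef=-0.30269 0.38301 0.61407 m, τ=-7.37494 8.39526 -1.68120 -1.71652 N·m.
t=0.85000 s (step 85): ang=0.27116 -0.82470 0.58072 -1.22282 rad, w=0.38663 -0.44038 -0.37128 -3.14200 rad/s, eef=-0.30639 0.39312 0.59678 m, τ=-2.80851 7.34174 -1.18147 2.00000 N·m.
t=0.90000 s (step 90): ang=0.28690 -0.84532 0.59251 -1.23004 rad, w=0.24698 -0.38571 0.79711 2.66312 rad/s, eef=-0.30949 0.40205 0.58172 m, τ=-8.27005 8.57143 -1.73083 -1.73383 N·m.
t=0.95000 s (step 95): ang=0.30095 -0.86254 0.60136 -1.24589 rad, w=0.31128 -0.30589 -0.39586 -3.10449 rad/s, eef=-0.31104 0.40937 0.56840 m, τ=-3.31716 7.41451 -1.22363 2.00000 N·m.
t=1.00000 s (step 100): ang=0.31298 -0.87694 0.61133 -1.25196 rad, w=0.17432 -0.27079 0.75094 2.67482 rad/s, eef=-0.31248 0.41577 0.55700 m, τ=-8.73784 8.64159 -1.74491 -1.74975 N·m.
t=1.05000 s (step 105): ang=0.32348 -0.88892 0.61863 -1.26663 rad, w=0.24254 -0.21071 -0.41415 -3.07197 rad/s, eef=-0.31274 0.42082 0.54706 m, τ=-3.50999 7.41289 -1.23772 2.00000 N·m.
t=1.10000 s (step 110): ang=0.33223 -0.89893 0.62715 -1.27172 rad, w=0.11214 -0.19022 0.71299 2.68372 rad/s, eef=-0.31319 0.42524 0.53866 m, τ=-8.96388 8.66352 -1.74233 -1.76294 N·m.
t=1.15000 s (step 115): ang=0.33978 -0.90726 0.63318 -1.28537 rad, w=0.18642 -0.14468 -0.42853 -3.04251 rad/s, eef=-0.31272 0.42856 0.53140 m, τ=-3.53788 7.38025 -1.23915 2.00000 N·m.
t=1.20000 s (step 120): ang=0.34591 -0.91423 0.64051 -1.28961 rad, w=0.06343 -0.13440 0.68134 2.69055 rad/s, eef=-0.31263 0.43152 0.52531 m, τ=-9.06594 8.66654 -1.73444 -1.77349 N·m.
t=1.25000 s (step 125): ang=0.35118 -0.92004 0.64552 -1.30235 rad, w=0.14374 -0.09922 -0.43967 -3.01594 rad/s, eef=-0.31176 0.43360 0.52008 m, τ=-3.49056 7.33770 -1.23694 2.00000 N·m.
t=1.30000 s (step 130): ang=0.35535 -0.92491 0.65190 -1.30583 rad, w=0.02742 -0.09588 0.65602 2.69610 rad/s, eef=-0.31137 0.43554 0.51570 m, τ=-9.11259 8.66413 -1.72823 -1.78188 N·m.
t=1.35000 s (step 135): ang=0.35894 -0.92898 0.65611 -1.31778 rad, w=0.11283 -0.06796 -0.44745 -2.99234 rad/s, eef=-0.31029 0.43675 0.51194 m, τ=-3.41758 7.29449 -1.23628 2.00000 N·m.
t=1.40000 s (step 140): ang=0.36170 -0.93241 0.66178 -1.32058 rad, w=0.00195 -0.06924 0.63603 2.70040 rad/s, eef=-0.30974 0.43799 0.50878 m, τ=-9.14048 8.66153 -1.72623 -1.78832 N·m.
t=1.45000 s (step 145): ang=0.36412 -0.93528 0.66539 -1.33182 rad, w=0.09131 -0.04643 -0.45302 -2.97064 rad/s, eef=-0.30855 0.43863 0.50606 m, τ=-3.34435 7.25437 -1.23814 2.00000 N·m.
t=1.49000 s (step 149): ang=0.36566 -0.93725 0.66877 -1.33709 rad, w=0.08479 -0.03983 -0.45505 -2.96220 rad/s, eef=-0.30783 0.43912 0.50419 m.
final eef position (m): -0.30783 0.43912 0.50419


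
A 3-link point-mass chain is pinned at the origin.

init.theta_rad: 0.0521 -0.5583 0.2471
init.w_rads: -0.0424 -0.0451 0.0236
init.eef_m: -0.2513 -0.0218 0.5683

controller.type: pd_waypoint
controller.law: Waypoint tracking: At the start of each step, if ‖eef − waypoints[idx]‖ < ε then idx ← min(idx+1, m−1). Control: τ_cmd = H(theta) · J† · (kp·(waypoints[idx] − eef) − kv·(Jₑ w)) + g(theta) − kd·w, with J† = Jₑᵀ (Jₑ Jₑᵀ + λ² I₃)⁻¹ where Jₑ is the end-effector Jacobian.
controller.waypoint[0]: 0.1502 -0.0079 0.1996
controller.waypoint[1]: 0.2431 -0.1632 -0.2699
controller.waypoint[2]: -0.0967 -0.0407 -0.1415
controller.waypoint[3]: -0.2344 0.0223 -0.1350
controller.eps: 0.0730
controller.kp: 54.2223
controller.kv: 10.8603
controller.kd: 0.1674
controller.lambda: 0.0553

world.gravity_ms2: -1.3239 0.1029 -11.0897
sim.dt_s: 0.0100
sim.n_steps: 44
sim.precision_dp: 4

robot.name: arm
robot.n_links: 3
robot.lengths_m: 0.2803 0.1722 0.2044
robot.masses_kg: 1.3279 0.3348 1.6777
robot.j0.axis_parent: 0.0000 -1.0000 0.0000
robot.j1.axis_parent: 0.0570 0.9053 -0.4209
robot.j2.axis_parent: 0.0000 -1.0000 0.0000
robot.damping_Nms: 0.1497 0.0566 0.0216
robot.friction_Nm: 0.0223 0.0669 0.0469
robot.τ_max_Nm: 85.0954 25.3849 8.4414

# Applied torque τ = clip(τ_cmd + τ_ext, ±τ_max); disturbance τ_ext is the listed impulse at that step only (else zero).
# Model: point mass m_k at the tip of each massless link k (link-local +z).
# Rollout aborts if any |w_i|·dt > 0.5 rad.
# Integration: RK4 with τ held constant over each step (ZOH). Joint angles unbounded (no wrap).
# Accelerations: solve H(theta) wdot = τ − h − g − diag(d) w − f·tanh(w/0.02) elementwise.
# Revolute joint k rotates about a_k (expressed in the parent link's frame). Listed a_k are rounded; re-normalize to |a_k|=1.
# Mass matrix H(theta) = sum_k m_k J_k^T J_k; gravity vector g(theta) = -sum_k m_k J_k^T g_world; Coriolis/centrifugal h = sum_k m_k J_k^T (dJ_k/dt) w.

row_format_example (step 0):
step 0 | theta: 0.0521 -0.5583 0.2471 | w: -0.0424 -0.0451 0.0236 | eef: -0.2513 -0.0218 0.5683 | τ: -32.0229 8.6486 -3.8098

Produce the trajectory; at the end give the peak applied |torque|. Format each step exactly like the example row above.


step 1 | theta: 0.0475 -0.5614 0.2537 | w: -0.8665 -0.5701 1.2837 | eef: -0.2504 -0.0223 0.5678 | τ: -29.2764 8.2613 -3.8568
step 2 | theta: 0.0352 -0.5704 0.2702 | w: -1.5889 -1.2253 2.0189 | eef: -0.2479 -0.0238 0.5665 | τ: -26.5249 7.8439 -3.7697
step 3 | theta: 0.0163 -0.5853 0.2934 | w: -2.1868 -1.7476 2.6080 | eef: -0.2440 -0.0260 0.5645 | τ: -23.8134 7.3989 -3.6467
step 4 | theta: -0.0080 -0.6048 0.3219 | w: -2.6669 -2.1283 3.0869 | eef: -0.2388 -0.0289 0.5619 | τ: -21.1829 6.9531 -3.5120
step 5 | theta: -0.0365 -0.6273 0.3547 | w: -3.0422 -2.3843 3.4687 | eef: -0.2323 -0.0325 0.5586 | τ: -18.6686 6.5283 -3.3794
step 6 | theta: -0.0684 -0.6519 0.3909 | w: -3.3280 -2.5365 3.7670 | eef: -0.2247 -0.0364 0.5548 | τ: -16.2958 6.1386 -3.2580
step 7 | theta: -0.1027 -0.6776 0.4298 | w: -3.5393 -2.6049 3.9960 | eef: -0.2162 -0.0408 0.5504 | τ: -14.0788 5.7919 -3.1531
step 8 | theta: -0.1389 -0.7037 0.4707 | w: -3.6899 -2.6078 4.1691 | eef: -0.2068 -0.0454 0.5455 | τ: -12.0224 5.4904 -3.0679
step 9 | theta: -0.1762 -0.7295 0.5131 | w: -3.7917 -2.5607 4.2974 | eef: -0.1967 -0.0501 0.5402 | τ: -10.1249 5.2332 -3.0033
step 10 | theta: -0.2145 -0.7546 0.5565 | w: -3.8546 -2.4765 4.3899 | eef: -0.1860 -0.0549 0.5344 | τ: -8.3800 5.0168 -2.9591
step 11 | theta: -0.2532 -0.7788 0.6008 | w: -3.8866 -2.3654 4.4535 | eef: -0.1747 -0.0597 0.5282 | τ: -6.7792 4.8369 -2.9344
step 12 | theta: -0.2920 -0.8018 0.6456 | w: -3.8939 -2.2356 4.4935 | eef: -0.1631 -0.0643 0.5216 | τ: -5.3126 4.6883 -2.9276
step 13 | theta: -0.3309 -0.8234 0.6906 | w: -3.8817 -2.0935 4.5141 | eef: -0.1511 -0.0688 0.5147 | τ: -3.9701 4.5659 -2.9370
step 14 | theta: -0.3696 -0.8435 0.7358 | w: -3.8537 -1.9438 4.5183 | eef: -0.1389 -0.0731 0.5075 | τ: -2.7415 4.4651 -2.9605
step 15 | theta: -0.4079 -0.8622 0.7809 | w: -3.8129 -1.7902 4.5087 | eef: -0.1267 -0.0771 0.5000 | τ: -1.6173 4.3814 -2.9963
step 16 | theta: -0.4457 -0.8793 0.8259 | w: -3.7616 -1.6353 4.4874 | eef: -0.1143 -0.0808 0.4923 | τ: -0.5886 4.3110 -3.0424
step 17 | theta: -0.4830 -0.8948 0.8706 | w: -3.7017 -1.4811 4.4559 | eef: -0.1020 -0.0842 0.4844 | τ: 0.3530 4.2505 -3.0969
step 18 | theta: -0.5197 -0.9089 0.9150 | w: -3.6344 -1.3289 4.4159 | eef: -0.0898 -0.0872 0.4763 | τ: 1.2150 4.1970 -3.1579
step 19 | theta: -0.5557 -0.9214 0.9589 | w: -3.5608 -1.1800 4.3685 | eef: -0.0777 -0.0900 0.4681 | τ: 2.0043 4.1483 -3.2239
step 20 | theta: -0.5909 -0.9325 1.0023 | w: -3.4819 -1.0349 4.3149 | eef: -0.0659 -0.0924 0.4597 | τ: 2.7270 4.1023 -3.2934
step 21 | theta: -0.6253 -0.9421 1.0451 | w: -3.3983 -0.8942 4.2561 | eef: -0.0542 -0.0944 0.4513 | τ: 3.3889 4.0575 -3.3650
step 22 | theta: -0.6588 -0.9504 1.0874 | w: -3.3105 -0.7583 4.1927 | eef: -0.0428 -0.0961 0.4429 | τ: 3.9947 4.0128 -3.4374
step 23 | theta: -0.6914 -0.9573 1.1290 | w: -3.2191 -0.6276 4.1257 | eef: -0.0317 -0.0975 0.4344 | τ: 4.5492 3.9673 -3.5098
step 24 | theta: -0.7231 -0.9629 1.1698 | w: -3.1244 -0.5022 4.0556 | eef: -0.0210 -0.0986 0.4259 | τ: 5.0562 3.9203 -3.5812
step 25 | theta: -0.7539 -0.9674 1.2100 | w: -3.0268 -0.3824 3.9829 | eef: -0.0106 -0.0994 0.4175 | τ: 5.5195 3.8715 -3.6508
step 26 | theta: -0.7836 -0.9706 1.2494 | w: -2.9266 -0.2682 3.9082 | eef: -0.0005 -0.0998 0.4091 | τ: 5.9422 3.8207 -3.7181
step 27 | theta: -0.8124 -0.9728 1.2881 | w: -2.8243 -0.1599 3.8318 | eef: 0.0091 -0.1001 0.4008 | τ: 6.3274 3.7678 -3.7825
step 28 | theta: -0.8401 -0.9739 1.3260 | w: -2.7201 -0.0575 3.7541 | eef: 0.0184 -0.1001 0.3926 | τ: 6.6778 3.7130 -3.8437
step 29 | theta: -0.8668 -0.9740 1.3631 | w: -2.6168 0.0275 3.6639 | eef: 0.0273 -0.0998 0.3845 | τ: 6.9950 3.6623 -3.8999
step 30 | theta: -0.8925 -0.9734 1.3992 | w: -2.5174 0.0847 3.5516 | eef: 0.0358 -0.0994 0.3766 | τ: 7.2803 3.6226 -3.9497
step 31 | theta: -0.9171 -0.9723 1.4342 | w: -2.4160 0.1426 3.4470 | eef: 0.0439 -0.0988 0.3688 | τ: 7.5377 3.5803 -3.9970
step 32 | theta: -0.9408 -0.9706 1.4681 | w: -2.3129 0.2001 3.3486 | eef: 0.0516 -0.0981 0.3612 | τ: 7.7690 3.5355 -4.0414
step 33 | theta: -0.9634 -0.9683 1.5011 | w: -2.2088 0.2557 3.2550 | eef: 0.0589 -0.0973 0.3537 | τ: 7.9760 3.4890 -4.0826
step 34 | theta: -0.9849 -0.9655 1.5332 | w: -2.1042 0.3087 3.1651 | eef: 0.0658 -0.0964 0.3465 | τ: 8.1603 3.4411 -4.1202
step 35 | theta: -1.0054 -0.9622 1.5644 | w: -1.9993 0.3584 3.0782 | eef: 0.0724 -0.0953 0.3394 | τ: 8.3233 3.3924 -4.1542
step 36 | theta: -1.0249 -0.9584 1.5948 | w: -1.8947 0.4044 2.9938 | eef: 0.0786 -0.0942 0.3325 | τ: 8.4664 3.3434 -4.1846
step 37 | theta: -1.0433 -0.9541 1.6243 | w: -1.7907 0.4464 2.9115 | eef: 0.0844 -0.0929 0.3258 | τ: 8.5910 3.2943 -4.2114
step 38 | theta: -1.0607 -0.9495 1.6530 | w: -1.6876 0.4843 2.8311 | eef: 0.0899 -0.0917 0.3194 | τ: 8.6983 3.2455 -4.2346
step 39 | theta: -1.0771 -0.9445 1.6809 | w: -1.5857 0.5179 2.7524 | eef: 0.0950 -0.0903 0.3131 | τ: 8.7894 3.1973 -4.2544
step 40 | theta: -1.0924 -0.9391 1.7080 | w: -1.4853 0.5474 2.6752 | eef: 0.0999 -0.0889 0.3071 | τ: 8.8654 3.1500 -4.2708
step 41 | theta: -1.1068 -0.9335 1.7344 | w: -1.3866 0.5727 2.5996 | eef: 0.1044 -0.0875 0.3012 | τ: 8.9274 3.1038 -4.2839
step 42 | theta: -1.1202 -0.9277 1.7600 | w: -1.2899 0.5941 2.5254 | eef: 0.1086 -0.0861 0.2956 | τ: 8.9764 3.0589 -4.2939
step 43 | theta: -1.1326 -0.9217 1.7849 | w: -1.1954 0.6117 2.4526 | eef: 0.1125 -0.0846 0.2902 | τ: 9.0133 3.0154 -4.3010
step 44 | theta: -1.1441 -0.9155 1.8090 | w: -1.1032 0.6256 2.3812 | eef: 0.1161 -0.0831 0.2851
max |τ| (N·m): 32.0229


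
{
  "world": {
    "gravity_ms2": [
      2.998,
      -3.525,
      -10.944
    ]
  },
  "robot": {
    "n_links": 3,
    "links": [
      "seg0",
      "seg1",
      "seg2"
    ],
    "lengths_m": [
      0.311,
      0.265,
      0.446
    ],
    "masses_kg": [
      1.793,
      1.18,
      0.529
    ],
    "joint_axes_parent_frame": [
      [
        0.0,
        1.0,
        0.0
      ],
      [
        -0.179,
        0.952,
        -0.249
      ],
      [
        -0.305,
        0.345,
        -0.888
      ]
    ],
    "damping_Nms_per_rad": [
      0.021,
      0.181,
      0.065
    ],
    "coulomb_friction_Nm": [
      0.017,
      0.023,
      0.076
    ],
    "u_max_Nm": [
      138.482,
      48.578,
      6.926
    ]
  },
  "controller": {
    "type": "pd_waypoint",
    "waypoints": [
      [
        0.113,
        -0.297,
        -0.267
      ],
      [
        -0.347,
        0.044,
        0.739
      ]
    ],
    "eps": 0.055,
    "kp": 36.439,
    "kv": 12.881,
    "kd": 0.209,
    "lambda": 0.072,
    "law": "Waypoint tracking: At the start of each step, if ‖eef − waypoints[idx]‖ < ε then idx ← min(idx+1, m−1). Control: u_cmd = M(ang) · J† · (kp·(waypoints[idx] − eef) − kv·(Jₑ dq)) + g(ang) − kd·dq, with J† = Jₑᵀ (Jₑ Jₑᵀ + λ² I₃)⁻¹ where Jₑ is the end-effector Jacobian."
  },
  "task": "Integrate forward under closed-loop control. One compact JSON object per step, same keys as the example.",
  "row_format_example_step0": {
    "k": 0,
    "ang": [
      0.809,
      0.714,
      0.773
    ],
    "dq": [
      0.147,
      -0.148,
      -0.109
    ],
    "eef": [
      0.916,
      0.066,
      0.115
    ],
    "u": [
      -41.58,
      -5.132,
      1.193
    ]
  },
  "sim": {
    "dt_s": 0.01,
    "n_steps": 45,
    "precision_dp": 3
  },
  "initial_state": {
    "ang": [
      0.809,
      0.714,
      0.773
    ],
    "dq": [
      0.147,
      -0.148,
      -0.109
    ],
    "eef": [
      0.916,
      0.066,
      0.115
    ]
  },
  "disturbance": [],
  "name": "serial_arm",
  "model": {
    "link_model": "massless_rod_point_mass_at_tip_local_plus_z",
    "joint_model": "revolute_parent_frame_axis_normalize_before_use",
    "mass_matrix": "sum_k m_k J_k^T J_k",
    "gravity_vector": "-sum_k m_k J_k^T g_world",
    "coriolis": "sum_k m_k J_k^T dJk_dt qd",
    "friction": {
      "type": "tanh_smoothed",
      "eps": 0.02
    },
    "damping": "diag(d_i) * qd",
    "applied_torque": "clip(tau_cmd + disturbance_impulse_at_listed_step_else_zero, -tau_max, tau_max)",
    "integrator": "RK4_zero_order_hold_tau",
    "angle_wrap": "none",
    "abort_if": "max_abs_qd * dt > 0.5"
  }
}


{"k":1,"ang":[0.806,0.719,0.775],"dq":[-0.759,1.084,0.547],"eef":[0.915,0.066,0.114],"u":[-38.907,-5.672,0.793]}
{"k":2,"ang":[0.794,0.735,0.783],"dq":[-1.53,2.123,1.045],"eef":[0.911,0.065,0.112],"u":[-35.951,-5.876,0.497]}
{"k":3,"ang":[0.776,0.76,0.796],"dq":[-2.168,2.961,1.459],"eef":[0.906,0.062,0.109],"u":[-32.827,-5.847,0.268]}
{"k":4,"ang":[0.752,0.793,0.812],"dq":[-2.682,3.619,1.78],"eef":[0.899,0.059,0.106],"u":[-29.655,-5.662,0.091]}
{"k":5,"ang":[0.723,0.832,0.831],"dq":[-3.082,4.12,2.01],"eef":[0.891,0.055,0.102],"u":[-26.559,-5.391,-0.045]}
{"k":6,"ang":[0.691,0.875,0.852],"dq":[-3.382,4.487,2.156],"eef":[0.881,0.05,0.098],"u":[-23.647,-5.091,-0.151]}
{"k":7,"ang":[0.656,0.921,0.874],"dq":[-3.596,4.743,2.229],"eef":[0.87,0.044,0.094],"u":[-21.001,-4.804,-0.236]}
{"k":8,"ang":[0.619,0.969,0.896],"dq":[-3.738,4.909,2.244],"eef":[0.858,0.037,0.09],"u":[-18.664,-4.56,-0.307]}
{"k":9,"ang":[0.581,1.019,0.918],"dq":[-3.821,5.005,2.213],"eef":[0.845,0.029,0.086],"u":[-16.648,-4.372,-0.367]}
{"k":10,"ang":[0.543,1.069,0.94],"dq":[-3.857,5.047,2.15],"eef":[0.832,0.021,0.082],"u":[-14.942,-4.246,-0.422]}
{"k":11,"ang":[0.504,1.12,0.961],"dq":[-3.856,5.046,2.063],"eef":[0.818,0.012,0.078],"u":[-13.518,-4.179,-0.471]}
{"k":12,"ang":[0.466,1.17,0.981],"dq":[-3.828,5.016,1.962],"eef":[0.804,0.003,0.074],"u":[-12.341,-4.165,-0.517]}
{"k":13,"ang":[0.428,1.22,1.0],"dq":[-3.778,4.962,1.852],"eef":[0.79,-0.007,0.069],"u":[-11.375,-4.197,-0.559]}
{"k":14,"ang":[0.39,1.269,1.018],"dq":[-3.713,4.893,1.739],"eef":[0.776,-0.017,0.065],"u":[-10.583,-4.265,-0.598]}
{"k":15,"ang":[0.354,1.318,1.035],"dq":[-3.636,4.812,1.625],"eef":[0.761,-0.027,0.061],"u":[-9.934,-4.36,-0.634]}
{"k":16,"ang":[0.318,1.365,1.051],"dq":[-3.552,4.723,1.514],"eef":[0.747,-0.037,0.057],"u":[-9.398,-4.476,-0.667]}
{"k":17,"ang":[0.283,1.412,1.066],"dq":[-3.463,4.629,1.406],"eef":[0.732,-0.047,0.052],"u":[-8.953,-4.605,-0.696]}
{"k":18,"ang":[0.248,1.458,1.079],"dq":[-3.371,4.531,1.302],"eef":[0.718,-0.057,0.048],"u":[-8.577,-4.742,-0.722]}
{"k":19,"ang":[0.215,1.503,1.092],"dq":[-3.278,4.432,1.204],"eef":[0.704,-0.067,0.043],"u":[-8.255,-4.882,-0.744]}
{"k":20,"ang":[0.183,1.546,1.103],"dq":[-3.184,4.332,1.112],"eef":[0.689,-0.077,0.038],"u":[-7.973,-5.022,-0.763]}
{"k":21,"ang":[0.152,1.589,1.114],"dq":[-3.09,4.232,1.025],"eef":[0.675,-0.087,0.033],"u":[-7.722,-5.159,-0.778]}
{"k":22,"ang":[0.121,1.631,1.124],"dq":[-2.998,4.133,0.944],"eef":[0.661,-0.096,0.028],"u":[-7.493,-5.29,-0.791]}
{"k":23,"ang":[0.092,1.672,1.133],"dq":[-2.907,4.034,0.868],"eef":[0.648,-0.105,0.023],"u":[-7.279,-5.414,-0.8]}
{"k":24,"ang":[0.063,1.712,1.141],"dq":[-2.818,3.937,0.797],"eef":[0.634,-0.114,0.018],"u":[-7.076,-5.529,-0.807]}
{"k":25,"ang":[0.035,1.751,1.149],"dq":[-2.732,3.84,0.732],"eef":[0.621,-0.123,0.013],"u":[-6.88,-5.635,-0.81]}
{"k":26,"ang":[0.008,1.788,1.156],"dq":[-2.648,3.746,0.671],"eef":[0.608,-0.132,0.008],"u":[-6.688,-5.731,-0.812]}
{"k":27,"ang":[-0.018,1.825,1.163],"dq":[-2.566,3.653,0.614],"eef":[0.595,-0.14,0.002],"u":[-6.499,-5.818,-0.811]}
{"k":28,"ang":[-0.043,1.861,1.168],"dq":[-2.487,3.561,0.562],"eef":[0.582,-0.149,-0.003],"u":[-6.311,-5.894,-0.808]}
{"k":29,"ang":[-0.067,1.897,1.174],"dq":[-2.41,3.471,0.513],"eef":[0.57,-0.157,-0.008],"u":[-6.122,-5.961,-0.804]}
{"k":30,"ang":[-0.091,1.931,1.179],"dq":[-2.335,3.383,0.467],"eef":[0.557,-0.164,-0.014],"u":[-5.934,-6.018,-0.797]}
{"k":31,"ang":[-0.114,1.964,1.183],"dq":[-2.264,3.296,0.425],"eef":[0.545,-0.172,-0.019],"u":[-5.744,-6.065,-0.79]}
{"k":32,"ang":[-0.136,1.997,1.187],"dq":[-2.194,3.211,0.386],"eef":[0.533,-0.179,-0.025],"u":[-5.554,-6.104,-0.781]}
{"k":33,"ang":[-0.158,2.028,1.191],"dq":[-2.127,3.128,0.35],"eef":[0.522,-0.186,-0.03],"u":[-5.363,-6.134,-0.77]}
{"k":34,"ang":[-0.179,2.059,1.194],"dq":[-2.062,3.046,0.316],"eef":[0.511,-0.192,-0.035],"u":[-5.172,-6.157,-0.759]}
{"k":35,"ang":[-0.199,2.089,1.197],"dq":[-2.0,2.967,0.284],"eef":[0.499,-0.199,-0.041],"u":[-4.98,-6.172,-0.747]}
{"k":36,"ang":[-0.219,2.119,1.2],"dq":[-1.939,2.889,0.255],"eef":[0.489,-0.205,-0.046],"u":[-4.787,-6.18,-0.734]}
{"k":37,"ang":[-0.238,2.147,1.203],"dq":[-1.881,2.812,0.227],"eef":[0.478,-0.211,-0.051],"u":[-4.595,-6.181,-0.72]}
{"k":38,"ang":[-0.257,2.175,1.205],"dq":[-1.825,2.737,0.202],"eef":[0.468,-0.217,-0.057],"u":[-4.404,-6.177,-0.706]}
{"k":39,"ang":[-0.274,2.202,1.207],"dq":[-1.77,2.664,0.178],"eef":[0.457,-0.222,-0.062],"u":[-4.213,-6.168,-0.692]}
{"k":40,"ang":[-0.292,2.228,1.208],"dq":[-1.718,2.593,0.155],"eef":[0.448,-0.227,-0.067],"u":[-4.023,-6.153,-0.677]}
{"k":41,"ang":[-0.309,2.254,1.21],"dq":[-1.667,2.523,0.134],"eef":[0.438,-0.233,-0.072],"u":[-3.835,-6.134,-0.661]}
{"k":42,"ang":[-0.325,2.279,1.211],"dq":[-1.618,2.455,0.114],"eef":[0.428,-0.237,-0.077],"u":[-3.648,-6.111,-0.646]}
{"k":43,"ang":[-0.341,2.303,1.212],"dq":[-1.571,2.388,0.096],"eef":[0.419,-0.242,-0.082],"u":[-3.462,-6.085,-0.631]}
{"k":44,"ang":[-0.357,2.326,1.213],"dq":[-1.525,2.323,0.079],"eef":[0.41,-0.247,-0.087],"u":[-3.279,-6.055,-0.615]}
{"k":45,"ang":[-0.372,2.349,1.214],"dq":[-1.481,2.259,0.062],"eef":[0.402,-0.251,-0.091]}


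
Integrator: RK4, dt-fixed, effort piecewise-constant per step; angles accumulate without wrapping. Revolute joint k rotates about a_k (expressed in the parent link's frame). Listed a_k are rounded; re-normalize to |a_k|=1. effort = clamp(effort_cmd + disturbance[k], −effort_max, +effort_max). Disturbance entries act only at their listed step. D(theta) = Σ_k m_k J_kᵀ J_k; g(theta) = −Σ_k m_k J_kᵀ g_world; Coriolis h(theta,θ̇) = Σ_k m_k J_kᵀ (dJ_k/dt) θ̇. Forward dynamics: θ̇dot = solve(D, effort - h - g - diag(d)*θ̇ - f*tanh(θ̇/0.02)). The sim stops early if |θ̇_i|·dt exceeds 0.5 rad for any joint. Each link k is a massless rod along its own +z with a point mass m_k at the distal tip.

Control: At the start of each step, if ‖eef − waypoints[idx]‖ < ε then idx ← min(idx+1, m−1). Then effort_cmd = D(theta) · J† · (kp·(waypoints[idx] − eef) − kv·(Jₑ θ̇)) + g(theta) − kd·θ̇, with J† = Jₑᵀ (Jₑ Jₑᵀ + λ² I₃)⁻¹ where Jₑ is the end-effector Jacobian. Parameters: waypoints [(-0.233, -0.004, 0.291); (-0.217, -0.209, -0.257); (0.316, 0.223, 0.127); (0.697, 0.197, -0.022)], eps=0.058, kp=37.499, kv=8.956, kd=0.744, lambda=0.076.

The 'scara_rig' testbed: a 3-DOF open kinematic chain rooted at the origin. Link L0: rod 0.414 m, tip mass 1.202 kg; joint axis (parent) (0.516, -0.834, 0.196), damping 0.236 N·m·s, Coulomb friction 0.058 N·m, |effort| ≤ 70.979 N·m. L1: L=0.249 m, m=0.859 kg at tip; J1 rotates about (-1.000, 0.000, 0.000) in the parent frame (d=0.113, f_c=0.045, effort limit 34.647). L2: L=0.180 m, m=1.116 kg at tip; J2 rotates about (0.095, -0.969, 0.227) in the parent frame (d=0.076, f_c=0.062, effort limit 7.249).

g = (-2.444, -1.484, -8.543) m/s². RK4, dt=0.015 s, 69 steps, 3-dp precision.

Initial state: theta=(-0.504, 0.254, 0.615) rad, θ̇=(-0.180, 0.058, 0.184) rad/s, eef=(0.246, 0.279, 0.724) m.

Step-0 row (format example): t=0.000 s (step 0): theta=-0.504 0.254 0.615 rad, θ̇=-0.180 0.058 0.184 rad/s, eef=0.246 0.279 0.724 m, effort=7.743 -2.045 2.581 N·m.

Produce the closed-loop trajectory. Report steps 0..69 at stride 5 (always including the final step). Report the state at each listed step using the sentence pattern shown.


t=0.075 s (step 5): theta=-0.527 0.260 0.801 rad, θ̇=-0.249 0.199 3.052 rad/s, eef=0.231 0.276 0.712 m, effort=5.829 -1.925 -0.128 N·m.
t=0.150 s (step 10): theta=-0.536 0.286 1.032 rad, θ̇=0.034 0.492 3.054 rad/s, eef=0.202 0.268 0.696 m, effort=6.457 -1.972 -0.401 N·m.
t=0.225 s (step 15): theta=-0.520 0.335 1.255 rad, θ̇=0.384 0.825 2.869 rad/s, eef=0.164 0.254 0.679 m, effort=6.212 -1.910 -0.682 N·m.
t=0.300 s (step 20): theta=-0.478 0.410 1.458 rad, θ̇=0.745 1.159 2.543 rad/s, eef=0.119 0.235 0.662 m, effort=4.954 -1.788 -0.897 N·m.
t=0.375 s (step 25): theta=-0.410 0.508 1.634 rad, θ̇=1.056 1.441 2.132 rad/s, eef=0.068 0.213 0.647 m, effort=3.002 -1.664 -0.980 N·m.
t=0.450 s (step 30): theta=-0.322 0.624 1.778 rad, θ̇=1.279 1.636 1.704 rad/s, eef=0.013 0.189 0.631 m, effort=0.679 -1.581 -0.926 N·m.
t=0.525 s (step 35): theta=-0.221 0.751 1.891 rad, θ̇=1.399 1.738 1.317 rad/s, eef=-0.042 0.164 0.614 m, effort=-1.712 -1.560 -0.774 N·m.
t=0.600 s (step 40): theta=-0.114 0.882 1.977 rad, θ̇=1.423 1.762 1.004 rad/s, eef=-0.096 0.140 0.595 m, effort=-3.907 -1.596 -0.570 N·m.
t=0.675 s (step 45): theta=-0.009 1.014 2.044 rad, θ̇=1.369 1.733 0.772 rad/s, eef=-0.145 0.118 0.572 m, effort=-5.728 -1.678 -0.351 N·m.
t=0.750 s (step 50): theta=0.090 1.142 2.095 rad, θ̇=1.261 1.674 0.606 rad/s, eef=-0.188 0.098 0.546 m, effort=-7.100 -1.788 -0.136 N·m.
t=0.825 s (step 55): theta=0.179 1.265 2.136 rad, θ̇=1.119 1.604 0.489 rad/s, eef=-0.224 0.081 0.519 m, effort=-8.034 -1.910 0.066 N·m.
t=0.900 s (step 60): theta=0.257 1.382 2.169 rad, θ̇=0.962 1.529 0.404 rad/s, eef=-0.252 0.068 0.491 m, effort=-8.596 -2.033 0.251 N·m.
t=0.975 s (step 65): theta=0.323 1.494 2.197 rad, θ̇=0.804 1.452 0.342 rad/s, eef=-0.273 0.057 0.465 m, effort=-8.872 -2.146 0.417 N·m.
t=1.035 s (step 69): theta=0.368 1.579 2.216 rad, θ̇=0.683 1.390 0.303 rad/s, eef=-0.286 0.051 0.445 m.
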